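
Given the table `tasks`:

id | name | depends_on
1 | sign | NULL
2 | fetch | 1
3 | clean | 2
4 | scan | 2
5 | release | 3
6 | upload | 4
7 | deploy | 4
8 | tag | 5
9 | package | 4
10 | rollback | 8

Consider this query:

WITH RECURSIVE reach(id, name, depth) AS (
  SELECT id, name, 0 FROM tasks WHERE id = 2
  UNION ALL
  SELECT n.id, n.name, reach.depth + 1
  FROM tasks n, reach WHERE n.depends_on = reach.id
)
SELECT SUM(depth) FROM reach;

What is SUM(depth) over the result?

Base: id=2 (fetch) at depth 0.
Iteration 1: rows with depends_on in {2} -> clean (id 3, depth 1), scan (id 4, depth 1).
Iteration 2: rows with depends_on in {3,4} -> release (id 5, depth 2), upload (id 6, depth 2), deploy (id 7, depth 2), package (id 9, depth 2).
Iteration 3: rows with depends_on in {5,6,7,9} -> tag (id 8, depth 3).
Iteration 4: rows with depends_on in {8} -> rollback (id 10, depth 4).
Iteration 5: no rows with depends_on in {10}; recursion stops.
SUM(depth) = 0 + 1 + 1 + 2 + 2 + 2 + 2 + 3 + 4 = 17.

17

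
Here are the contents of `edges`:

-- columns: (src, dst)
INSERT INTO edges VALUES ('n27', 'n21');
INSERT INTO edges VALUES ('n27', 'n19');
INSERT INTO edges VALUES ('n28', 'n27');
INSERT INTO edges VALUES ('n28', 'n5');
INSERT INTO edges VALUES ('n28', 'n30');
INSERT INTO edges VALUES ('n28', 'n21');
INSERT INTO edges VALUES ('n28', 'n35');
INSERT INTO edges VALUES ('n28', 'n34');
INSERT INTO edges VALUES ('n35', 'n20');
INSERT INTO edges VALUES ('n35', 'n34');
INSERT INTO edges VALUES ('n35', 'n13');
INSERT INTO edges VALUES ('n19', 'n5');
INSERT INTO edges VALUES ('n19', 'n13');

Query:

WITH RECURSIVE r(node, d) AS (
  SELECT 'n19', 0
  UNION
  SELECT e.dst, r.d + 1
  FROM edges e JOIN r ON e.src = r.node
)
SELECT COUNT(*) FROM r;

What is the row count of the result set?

Base: (n19, d=0).
Iteration 1: edges from {n19} -> (n13, d=1), (n5, d=1).
Iteration 2: no outgoing edges from {n13,n5}; recursion stops.
Total rows emitted: 3.

3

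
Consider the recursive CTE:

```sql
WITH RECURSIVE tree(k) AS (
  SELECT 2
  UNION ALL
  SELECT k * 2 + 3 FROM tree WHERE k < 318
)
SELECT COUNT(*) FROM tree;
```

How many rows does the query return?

Base: k=2.
Iteration 1: 2 < 318 holds -> k = 2 * 2 + 3 = 7.
Iteration 2: 7 < 318 holds -> k = 7 * 2 + 3 = 17.
Iteration 3: 17 < 318 holds -> k = 17 * 2 + 3 = 37.
Iteration 4: 37 < 318 holds -> k = 37 * 2 + 3 = 77.
Iteration 5: 77 < 318 holds -> k = 77 * 2 + 3 = 157.
Iteration 6: 157 < 318 holds -> k = 157 * 2 + 3 = 317.
Iteration 7: 317 < 318 holds -> k = 317 * 2 + 3 = 637.
Iteration 8: 637 < 318 fails; recursion stops.
Total rows emitted: 8.

8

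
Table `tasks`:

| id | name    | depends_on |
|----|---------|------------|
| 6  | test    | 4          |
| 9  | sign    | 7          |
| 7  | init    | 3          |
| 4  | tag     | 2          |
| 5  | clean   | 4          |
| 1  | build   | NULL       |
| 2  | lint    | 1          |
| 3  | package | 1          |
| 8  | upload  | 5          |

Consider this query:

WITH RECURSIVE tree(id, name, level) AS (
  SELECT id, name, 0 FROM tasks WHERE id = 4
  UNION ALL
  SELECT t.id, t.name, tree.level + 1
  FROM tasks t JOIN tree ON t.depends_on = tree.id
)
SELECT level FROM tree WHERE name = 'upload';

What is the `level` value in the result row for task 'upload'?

2

Base: id=4 (tag) at level 0.
Iteration 1: rows with depends_on in {4} -> clean (id 5, level 1), test (id 6, level 1).
Iteration 2: rows with depends_on in {5,6} -> upload (id 8, level 2).
Iteration 3: no rows with depends_on in {8}; recursion stops.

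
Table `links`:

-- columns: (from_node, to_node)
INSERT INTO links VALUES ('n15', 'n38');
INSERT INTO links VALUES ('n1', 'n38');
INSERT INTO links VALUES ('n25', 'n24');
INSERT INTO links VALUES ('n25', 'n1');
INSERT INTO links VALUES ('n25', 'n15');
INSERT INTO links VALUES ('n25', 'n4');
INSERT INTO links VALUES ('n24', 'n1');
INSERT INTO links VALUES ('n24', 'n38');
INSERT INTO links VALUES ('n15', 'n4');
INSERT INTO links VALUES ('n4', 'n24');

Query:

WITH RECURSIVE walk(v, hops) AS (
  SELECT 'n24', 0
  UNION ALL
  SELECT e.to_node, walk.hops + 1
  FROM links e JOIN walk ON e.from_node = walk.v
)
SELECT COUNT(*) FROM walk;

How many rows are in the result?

4

Base: (n24, hops=0).
Iteration 1: edges from {n24} -> (n1, hops=1), (n38, hops=1).
Iteration 2: edges from {n1,n38} -> (n38, hops=2).
Iteration 3: no outgoing edges from {n38}; recursion stops.
Total rows emitted: 4.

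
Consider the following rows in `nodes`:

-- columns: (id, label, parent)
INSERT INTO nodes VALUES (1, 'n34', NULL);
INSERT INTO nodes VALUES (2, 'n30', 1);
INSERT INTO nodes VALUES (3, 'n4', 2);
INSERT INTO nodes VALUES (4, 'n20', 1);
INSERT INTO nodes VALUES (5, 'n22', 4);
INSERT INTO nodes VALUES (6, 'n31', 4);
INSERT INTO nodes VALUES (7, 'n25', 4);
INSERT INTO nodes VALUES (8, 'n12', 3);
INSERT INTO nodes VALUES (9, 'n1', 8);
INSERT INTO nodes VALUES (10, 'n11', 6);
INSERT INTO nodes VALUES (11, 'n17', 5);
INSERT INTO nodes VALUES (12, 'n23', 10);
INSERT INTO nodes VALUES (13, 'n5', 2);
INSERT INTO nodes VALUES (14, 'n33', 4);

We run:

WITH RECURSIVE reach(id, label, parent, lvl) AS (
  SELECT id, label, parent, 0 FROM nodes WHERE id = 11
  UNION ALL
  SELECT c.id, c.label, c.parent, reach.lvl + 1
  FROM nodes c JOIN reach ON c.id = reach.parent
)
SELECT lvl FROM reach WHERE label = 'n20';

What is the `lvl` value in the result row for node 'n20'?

Base: id=11 (n17), parent=5, lvl 0.
Iteration 1: join on id=5 -> n22 (id 5, parent=4, lvl 1).
Iteration 2: join on id=4 -> n20 (id 4, parent=1, lvl 2).
Iteration 3: join on id=1 -> n34 (id 1, parent=NULL, lvl 3).
Iteration 4: parent is NULL; no match; recursion stops.

2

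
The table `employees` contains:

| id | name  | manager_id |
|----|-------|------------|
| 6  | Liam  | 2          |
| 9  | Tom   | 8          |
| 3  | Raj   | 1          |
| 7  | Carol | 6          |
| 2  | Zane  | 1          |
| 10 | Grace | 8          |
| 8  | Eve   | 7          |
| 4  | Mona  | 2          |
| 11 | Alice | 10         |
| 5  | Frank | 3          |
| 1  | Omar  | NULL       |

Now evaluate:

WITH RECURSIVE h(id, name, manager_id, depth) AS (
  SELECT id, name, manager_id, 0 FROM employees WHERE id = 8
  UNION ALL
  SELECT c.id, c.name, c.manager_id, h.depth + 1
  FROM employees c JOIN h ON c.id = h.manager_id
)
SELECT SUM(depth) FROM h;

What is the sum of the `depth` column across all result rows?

Base: id=8 (Eve), manager_id=7, depth 0.
Iteration 1: join on id=7 -> Carol (id 7, manager_id=6, depth 1).
Iteration 2: join on id=6 -> Liam (id 6, manager_id=2, depth 2).
Iteration 3: join on id=2 -> Zane (id 2, manager_id=1, depth 3).
Iteration 4: join on id=1 -> Omar (id 1, manager_id=NULL, depth 4).
Iteration 5: manager_id is NULL; no match; recursion stops.
SUM(depth) = 0 + 1 + 2 + 3 + 4 = 10.

10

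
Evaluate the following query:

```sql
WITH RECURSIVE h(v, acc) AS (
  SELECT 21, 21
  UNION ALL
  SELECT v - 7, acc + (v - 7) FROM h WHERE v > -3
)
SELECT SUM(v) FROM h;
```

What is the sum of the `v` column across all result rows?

35

Base: v=21, acc=21.
Iteration 1: 21 > -3 holds -> v = 21 - 7 = 14, acc = 21 + 14 = 35.
Iteration 2: 14 > -3 holds -> v = 14 - 7 = 7, acc = 35 + 7 = 42.
Iteration 3: 7 > -3 holds -> v = 7 - 7 = 0, acc = 42 + 0 = 42.
Iteration 4: 0 > -3 holds -> v = 0 - 7 = -7, acc = 42 + -7 = 35.
Iteration 5: -7 > -3 fails; recursion stops.
SUM(v) = 21 + 14 + 7 + 0 + -7 = 35.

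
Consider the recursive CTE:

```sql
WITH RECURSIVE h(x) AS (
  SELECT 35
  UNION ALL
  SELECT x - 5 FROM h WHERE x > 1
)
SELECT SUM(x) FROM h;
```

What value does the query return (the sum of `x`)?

140

Base: x=35.
Iteration 1: 35 > 1 holds -> x = 35 - 5 = 30.
Iteration 2: 30 > 1 holds -> x = 30 - 5 = 25.
Iteration 3: 25 > 1 holds -> x = 25 - 5 = 20.
Iteration 4: 20 > 1 holds -> x = 20 - 5 = 15.
Iteration 5: 15 > 1 holds -> x = 15 - 5 = 10.
Iteration 6: 10 > 1 holds -> x = 10 - 5 = 5.
Iteration 7: 5 > 1 holds -> x = 5 - 5 = 0.
Iteration 8: 0 > 1 fails; recursion stops.
SUM(x) = 35 + 30 + 25 + 20 + 15 + 10 + 5 + 0 = 140.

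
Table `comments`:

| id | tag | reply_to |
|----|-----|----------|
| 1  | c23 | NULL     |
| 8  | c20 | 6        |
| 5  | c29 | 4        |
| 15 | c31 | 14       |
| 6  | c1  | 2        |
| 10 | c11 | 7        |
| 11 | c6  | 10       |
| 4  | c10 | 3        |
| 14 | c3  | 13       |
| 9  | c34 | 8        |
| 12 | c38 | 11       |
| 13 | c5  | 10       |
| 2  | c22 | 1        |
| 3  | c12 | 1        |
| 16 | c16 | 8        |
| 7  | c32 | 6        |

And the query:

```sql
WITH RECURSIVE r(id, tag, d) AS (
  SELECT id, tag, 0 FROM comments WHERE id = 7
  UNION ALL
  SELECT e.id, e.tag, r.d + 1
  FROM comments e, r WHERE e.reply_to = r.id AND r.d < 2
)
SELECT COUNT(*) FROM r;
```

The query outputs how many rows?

4

Base: id=7 (c32) at d 0.
Iteration 1: rows with reply_to in {7} -> c11 (id 10, d 1).
Iteration 2: rows with reply_to in {10} -> c6 (id 11, d 2), c5 (id 13, d 2).
Iteration 3: d < 2 fails for all current rows; recursion stops.
Total rows emitted: 4.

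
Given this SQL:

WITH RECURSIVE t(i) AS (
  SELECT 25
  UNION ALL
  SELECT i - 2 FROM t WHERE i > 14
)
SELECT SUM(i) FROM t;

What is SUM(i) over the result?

133

Base: i=25.
Iteration 1: 25 > 14 holds -> i = 25 - 2 = 23.
Iteration 2: 23 > 14 holds -> i = 23 - 2 = 21.
Iteration 3: 21 > 14 holds -> i = 21 - 2 = 19.
Iteration 4: 19 > 14 holds -> i = 19 - 2 = 17.
Iteration 5: 17 > 14 holds -> i = 17 - 2 = 15.
Iteration 6: 15 > 14 holds -> i = 15 - 2 = 13.
Iteration 7: 13 > 14 fails; recursion stops.
SUM(i) = 25 + 23 + 21 + 19 + 17 + 15 + 13 = 133.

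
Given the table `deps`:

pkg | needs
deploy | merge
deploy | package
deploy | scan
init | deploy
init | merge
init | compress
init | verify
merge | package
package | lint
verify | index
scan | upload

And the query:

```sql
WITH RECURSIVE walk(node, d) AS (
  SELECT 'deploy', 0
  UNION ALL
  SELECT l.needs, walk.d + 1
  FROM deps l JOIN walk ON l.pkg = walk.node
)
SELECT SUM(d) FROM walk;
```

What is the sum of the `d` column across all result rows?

Base: (deploy, d=0).
Iteration 1: edges from {deploy} -> (merge, d=1), (package, d=1), (scan, d=1).
Iteration 2: edges from {merge,package,scan} -> (lint, d=2), (package, d=2), (upload, d=2).
Iteration 3: edges from {lint,package,upload} -> (lint, d=3).
Iteration 4: no outgoing edges from {lint}; recursion stops.
SUM(d) = 0 + 1 + 1 + 1 + 2 + 2 + 2 + 3 = 12.

12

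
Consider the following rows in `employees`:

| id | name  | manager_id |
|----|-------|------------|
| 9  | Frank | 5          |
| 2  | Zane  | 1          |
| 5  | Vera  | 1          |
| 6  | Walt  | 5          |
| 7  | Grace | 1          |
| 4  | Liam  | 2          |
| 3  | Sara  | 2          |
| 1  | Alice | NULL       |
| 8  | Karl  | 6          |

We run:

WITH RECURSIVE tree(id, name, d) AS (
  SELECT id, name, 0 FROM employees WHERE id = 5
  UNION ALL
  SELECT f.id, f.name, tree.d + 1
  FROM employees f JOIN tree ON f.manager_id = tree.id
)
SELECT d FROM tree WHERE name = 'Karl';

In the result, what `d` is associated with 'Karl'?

2

Base: id=5 (Vera) at d 0.
Iteration 1: rows with manager_id in {5} -> Walt (id 6, d 1), Frank (id 9, d 1).
Iteration 2: rows with manager_id in {6,9} -> Karl (id 8, d 2).
Iteration 3: no rows with manager_id in {8}; recursion stops.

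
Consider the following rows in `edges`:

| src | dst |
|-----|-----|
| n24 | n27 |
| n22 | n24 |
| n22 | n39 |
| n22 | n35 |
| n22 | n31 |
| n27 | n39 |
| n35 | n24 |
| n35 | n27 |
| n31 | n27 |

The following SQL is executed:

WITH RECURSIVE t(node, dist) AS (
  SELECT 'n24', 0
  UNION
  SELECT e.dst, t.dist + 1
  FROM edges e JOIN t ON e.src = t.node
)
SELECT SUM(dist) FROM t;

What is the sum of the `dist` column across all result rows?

Base: (n24, dist=0).
Iteration 1: edges from {n24} -> (n27, dist=1).
Iteration 2: edges from {n27} -> (n39, dist=2).
Iteration 3: no outgoing edges from {n39}; recursion stops.
SUM(dist) = 0 + 1 + 2 = 3.

3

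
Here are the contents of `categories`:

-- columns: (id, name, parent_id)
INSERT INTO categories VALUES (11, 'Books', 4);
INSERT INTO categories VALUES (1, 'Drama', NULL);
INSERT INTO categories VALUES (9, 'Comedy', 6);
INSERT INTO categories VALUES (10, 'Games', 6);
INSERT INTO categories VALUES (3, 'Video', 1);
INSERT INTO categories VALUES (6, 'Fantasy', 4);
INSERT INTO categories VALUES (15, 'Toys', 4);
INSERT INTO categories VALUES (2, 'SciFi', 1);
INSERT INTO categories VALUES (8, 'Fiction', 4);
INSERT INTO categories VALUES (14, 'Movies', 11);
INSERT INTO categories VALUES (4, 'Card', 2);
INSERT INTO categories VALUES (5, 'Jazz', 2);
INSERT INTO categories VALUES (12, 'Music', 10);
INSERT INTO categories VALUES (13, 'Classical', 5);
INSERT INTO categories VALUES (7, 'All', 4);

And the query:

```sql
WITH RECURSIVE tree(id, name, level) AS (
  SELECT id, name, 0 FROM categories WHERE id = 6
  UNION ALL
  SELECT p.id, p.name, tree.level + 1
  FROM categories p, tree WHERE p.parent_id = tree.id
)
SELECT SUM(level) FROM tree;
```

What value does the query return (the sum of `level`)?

4

Base: id=6 (Fantasy) at level 0.
Iteration 1: rows with parent_id in {6} -> Comedy (id 9, level 1), Games (id 10, level 1).
Iteration 2: rows with parent_id in {9,10} -> Music (id 12, level 2).
Iteration 3: no rows with parent_id in {12}; recursion stops.
SUM(level) = 0 + 1 + 1 + 2 = 4.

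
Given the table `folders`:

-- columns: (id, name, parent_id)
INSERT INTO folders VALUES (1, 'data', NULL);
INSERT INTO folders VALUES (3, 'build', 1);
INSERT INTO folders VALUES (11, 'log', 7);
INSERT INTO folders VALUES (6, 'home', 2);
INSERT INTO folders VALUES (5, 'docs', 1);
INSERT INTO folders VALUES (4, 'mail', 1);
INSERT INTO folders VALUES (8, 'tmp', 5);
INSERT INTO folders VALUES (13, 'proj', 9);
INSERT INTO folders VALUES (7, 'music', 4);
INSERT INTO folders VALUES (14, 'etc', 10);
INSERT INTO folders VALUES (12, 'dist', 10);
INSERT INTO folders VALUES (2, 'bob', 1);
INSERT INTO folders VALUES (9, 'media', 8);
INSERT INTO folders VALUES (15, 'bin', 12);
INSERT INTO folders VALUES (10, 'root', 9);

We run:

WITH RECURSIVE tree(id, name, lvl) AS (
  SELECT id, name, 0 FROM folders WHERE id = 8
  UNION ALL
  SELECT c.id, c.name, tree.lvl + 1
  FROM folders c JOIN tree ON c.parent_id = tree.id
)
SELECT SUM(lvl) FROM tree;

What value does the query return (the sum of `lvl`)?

Base: id=8 (tmp) at lvl 0.
Iteration 1: rows with parent_id in {8} -> media (id 9, lvl 1).
Iteration 2: rows with parent_id in {9} -> root (id 10, lvl 2), proj (id 13, lvl 2).
Iteration 3: rows with parent_id in {10,13} -> dist (id 12, lvl 3), etc (id 14, lvl 3).
Iteration 4: rows with parent_id in {12,14} -> bin (id 15, lvl 4).
Iteration 5: no rows with parent_id in {15}; recursion stops.
SUM(lvl) = 0 + 1 + 2 + 2 + 3 + 3 + 4 = 15.

15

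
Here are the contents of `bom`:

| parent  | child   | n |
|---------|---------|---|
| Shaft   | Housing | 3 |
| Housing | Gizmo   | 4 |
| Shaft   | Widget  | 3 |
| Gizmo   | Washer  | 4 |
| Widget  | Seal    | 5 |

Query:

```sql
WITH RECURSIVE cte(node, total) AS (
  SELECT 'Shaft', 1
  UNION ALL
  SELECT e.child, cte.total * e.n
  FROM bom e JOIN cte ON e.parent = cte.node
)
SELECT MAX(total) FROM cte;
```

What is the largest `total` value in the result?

Base: (Shaft, total=1).
Iteration 1: components of {Shaft} -> Housing = 1*3 = 3, Widget = 1*3 = 3.
Iteration 2: components of {Housing,Widget} -> Gizmo = 3*4 = 12, Seal = 3*5 = 15.
Iteration 3: components of {Gizmo,Seal} -> Washer = 12*4 = 48.
Iteration 4: no further components; recursion stops.
total values: 1, 3, 3, 12, 15, 48; the maximum is 48.

48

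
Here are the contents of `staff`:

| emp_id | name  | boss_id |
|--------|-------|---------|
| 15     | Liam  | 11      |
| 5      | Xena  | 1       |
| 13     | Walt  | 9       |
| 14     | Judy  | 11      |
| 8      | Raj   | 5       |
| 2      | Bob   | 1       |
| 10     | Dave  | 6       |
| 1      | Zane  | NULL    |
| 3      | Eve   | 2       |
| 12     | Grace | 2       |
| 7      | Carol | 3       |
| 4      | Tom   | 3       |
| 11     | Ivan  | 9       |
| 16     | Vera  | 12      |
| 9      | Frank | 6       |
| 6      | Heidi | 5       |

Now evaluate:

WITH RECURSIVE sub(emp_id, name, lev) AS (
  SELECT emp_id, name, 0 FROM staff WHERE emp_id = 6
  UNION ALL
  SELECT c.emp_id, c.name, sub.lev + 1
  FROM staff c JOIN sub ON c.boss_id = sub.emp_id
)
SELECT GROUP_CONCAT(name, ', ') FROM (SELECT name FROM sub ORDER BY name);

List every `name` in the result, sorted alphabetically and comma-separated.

Dave, Frank, Heidi, Ivan, Judy, Liam, Walt

Base: emp_id=6 (Heidi) at lev 0.
Iteration 1: rows with boss_id in {6} -> Frank (id 9, lev 1), Dave (id 10, lev 1).
Iteration 2: rows with boss_id in {9,10} -> Ivan (id 11, lev 2), Walt (id 13, lev 2).
Iteration 3: rows with boss_id in {11,13} -> Judy (id 14, lev 3), Liam (id 15, lev 3).
Iteration 4: no rows with boss_id in {14,15}; recursion stops.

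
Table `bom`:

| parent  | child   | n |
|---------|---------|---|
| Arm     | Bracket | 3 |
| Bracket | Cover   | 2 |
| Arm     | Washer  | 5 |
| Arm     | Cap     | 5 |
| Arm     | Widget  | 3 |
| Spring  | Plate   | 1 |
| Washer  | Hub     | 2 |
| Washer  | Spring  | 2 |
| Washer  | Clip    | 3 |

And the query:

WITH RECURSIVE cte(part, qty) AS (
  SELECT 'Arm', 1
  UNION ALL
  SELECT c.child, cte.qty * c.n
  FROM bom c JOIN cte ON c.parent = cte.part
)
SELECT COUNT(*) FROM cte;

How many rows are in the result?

10

Base: (Arm, qty=1).
Iteration 1: components of {Arm} -> Bracket = 1*3 = 3, Cap = 1*5 = 5, Washer = 1*5 = 5, Widget = 1*3 = 3.
Iteration 2: components of {Bracket,Cap,Washer,Widget} -> Clip = 5*3 = 15, Cover = 3*2 = 6, Hub = 5*2 = 10, Spring = 5*2 = 10.
Iteration 3: components of {Clip,Cover,Hub,Spring} -> Plate = 10*1 = 10.
Iteration 4: no further components; recursion stops.
Total rows emitted: 10.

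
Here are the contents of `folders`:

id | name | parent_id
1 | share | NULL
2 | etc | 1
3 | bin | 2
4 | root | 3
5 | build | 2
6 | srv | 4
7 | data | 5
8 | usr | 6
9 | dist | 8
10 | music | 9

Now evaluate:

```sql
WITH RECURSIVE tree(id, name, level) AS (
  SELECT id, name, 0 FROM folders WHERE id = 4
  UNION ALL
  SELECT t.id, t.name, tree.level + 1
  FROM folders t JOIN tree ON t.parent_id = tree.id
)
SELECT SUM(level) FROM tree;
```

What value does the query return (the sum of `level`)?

Base: id=4 (root) at level 0.
Iteration 1: rows with parent_id in {4} -> srv (id 6, level 1).
Iteration 2: rows with parent_id in {6} -> usr (id 8, level 2).
Iteration 3: rows with parent_id in {8} -> dist (id 9, level 3).
Iteration 4: rows with parent_id in {9} -> music (id 10, level 4).
Iteration 5: no rows with parent_id in {10}; recursion stops.
SUM(level) = 0 + 1 + 2 + 3 + 4 = 10.

10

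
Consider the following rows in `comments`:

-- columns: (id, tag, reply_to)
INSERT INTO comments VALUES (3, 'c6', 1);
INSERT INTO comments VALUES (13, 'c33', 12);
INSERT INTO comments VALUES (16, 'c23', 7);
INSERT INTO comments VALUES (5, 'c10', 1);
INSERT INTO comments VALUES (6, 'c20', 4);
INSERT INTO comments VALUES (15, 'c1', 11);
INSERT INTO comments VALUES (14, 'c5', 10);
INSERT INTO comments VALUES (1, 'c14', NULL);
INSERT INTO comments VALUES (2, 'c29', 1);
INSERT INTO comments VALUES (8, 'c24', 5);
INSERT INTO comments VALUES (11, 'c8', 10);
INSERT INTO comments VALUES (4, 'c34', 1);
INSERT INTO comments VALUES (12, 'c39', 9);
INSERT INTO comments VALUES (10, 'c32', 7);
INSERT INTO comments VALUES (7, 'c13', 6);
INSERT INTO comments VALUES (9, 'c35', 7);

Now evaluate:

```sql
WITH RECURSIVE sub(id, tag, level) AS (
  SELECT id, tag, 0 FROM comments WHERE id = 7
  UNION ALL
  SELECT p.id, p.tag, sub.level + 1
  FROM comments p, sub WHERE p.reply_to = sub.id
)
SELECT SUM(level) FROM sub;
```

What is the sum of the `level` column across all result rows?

Base: id=7 (c13) at level 0.
Iteration 1: rows with reply_to in {7} -> c35 (id 9, level 1), c32 (id 10, level 1), c23 (id 16, level 1).
Iteration 2: rows with reply_to in {9,10,16} -> c8 (id 11, level 2), c39 (id 12, level 2), c5 (id 14, level 2).
Iteration 3: rows with reply_to in {11,12,14} -> c33 (id 13, level 3), c1 (id 15, level 3).
Iteration 4: no rows with reply_to in {13,15}; recursion stops.
SUM(level) = 0 + 1 + 1 + 1 + 2 + 2 + 2 + 3 + 3 = 15.

15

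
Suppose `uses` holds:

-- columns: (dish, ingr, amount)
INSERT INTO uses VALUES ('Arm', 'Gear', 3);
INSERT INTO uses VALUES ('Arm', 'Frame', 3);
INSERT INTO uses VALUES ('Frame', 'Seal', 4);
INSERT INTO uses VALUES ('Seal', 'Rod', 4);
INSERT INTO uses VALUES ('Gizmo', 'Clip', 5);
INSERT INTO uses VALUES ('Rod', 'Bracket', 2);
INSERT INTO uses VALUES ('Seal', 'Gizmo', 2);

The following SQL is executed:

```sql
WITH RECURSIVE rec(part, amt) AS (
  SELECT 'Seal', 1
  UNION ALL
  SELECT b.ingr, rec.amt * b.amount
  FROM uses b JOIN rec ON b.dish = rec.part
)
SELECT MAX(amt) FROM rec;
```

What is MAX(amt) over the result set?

Base: (Seal, amt=1).
Iteration 1: components of {Seal} -> Gizmo = 1*2 = 2, Rod = 1*4 = 4.
Iteration 2: components of {Gizmo,Rod} -> Bracket = 4*2 = 8, Clip = 2*5 = 10.
Iteration 3: no further components; recursion stops.
amt values: 1, 4, 2, 8, 10; the maximum is 10.

10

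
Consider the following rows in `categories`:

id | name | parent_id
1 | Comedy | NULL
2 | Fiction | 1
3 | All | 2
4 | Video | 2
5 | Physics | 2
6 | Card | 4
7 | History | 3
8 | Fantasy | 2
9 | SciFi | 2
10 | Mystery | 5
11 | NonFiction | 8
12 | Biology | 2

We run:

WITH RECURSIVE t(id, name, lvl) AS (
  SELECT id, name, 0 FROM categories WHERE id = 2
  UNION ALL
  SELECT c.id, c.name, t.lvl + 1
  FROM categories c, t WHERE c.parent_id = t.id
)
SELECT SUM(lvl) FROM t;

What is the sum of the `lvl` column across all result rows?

14

Base: id=2 (Fiction) at lvl 0.
Iteration 1: rows with parent_id in {2} -> All (id 3, lvl 1), Video (id 4, lvl 1), Physics (id 5, lvl 1), Fantasy (id 8, lvl 1), SciFi (id 9, lvl 1), Biology (id 12, lvl 1).
Iteration 2: rows with parent_id in {3,4,5,8,9,12} -> Card (id 6, lvl 2), History (id 7, lvl 2), Mystery (id 10, lvl 2), NonFiction (id 11, lvl 2).
Iteration 3: no rows with parent_id in {6,7,10,11}; recursion stops.
SUM(lvl) = 0 + 1 + 1 + 1 + 1 + 1 + 1 + 2 + 2 + 2 + 2 = 14.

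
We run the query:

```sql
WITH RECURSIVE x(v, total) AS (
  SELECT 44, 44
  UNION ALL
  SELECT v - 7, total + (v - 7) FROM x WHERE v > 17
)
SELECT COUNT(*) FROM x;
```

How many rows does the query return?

5

Base: v=44, total=44.
Iteration 1: 44 > 17 holds -> v = 44 - 7 = 37, total = 44 + 37 = 81.
Iteration 2: 37 > 17 holds -> v = 37 - 7 = 30, total = 81 + 30 = 111.
Iteration 3: 30 > 17 holds -> v = 30 - 7 = 23, total = 111 + 23 = 134.
Iteration 4: 23 > 17 holds -> v = 23 - 7 = 16, total = 134 + 16 = 150.
Iteration 5: 16 > 17 fails; recursion stops.
Total rows emitted: 5.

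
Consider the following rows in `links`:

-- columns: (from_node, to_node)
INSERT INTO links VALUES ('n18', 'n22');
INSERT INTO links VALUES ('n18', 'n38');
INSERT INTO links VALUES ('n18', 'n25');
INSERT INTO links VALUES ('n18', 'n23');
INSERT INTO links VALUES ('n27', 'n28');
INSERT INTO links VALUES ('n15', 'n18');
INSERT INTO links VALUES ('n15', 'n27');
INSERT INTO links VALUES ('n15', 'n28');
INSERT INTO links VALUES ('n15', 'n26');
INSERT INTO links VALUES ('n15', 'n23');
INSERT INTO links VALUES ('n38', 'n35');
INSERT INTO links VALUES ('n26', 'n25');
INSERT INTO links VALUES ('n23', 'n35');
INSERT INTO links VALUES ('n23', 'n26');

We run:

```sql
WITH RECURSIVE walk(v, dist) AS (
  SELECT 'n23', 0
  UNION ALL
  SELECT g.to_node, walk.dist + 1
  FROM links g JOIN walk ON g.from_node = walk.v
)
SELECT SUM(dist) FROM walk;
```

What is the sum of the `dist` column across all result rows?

4

Base: (n23, dist=0).
Iteration 1: edges from {n23} -> (n26, dist=1), (n35, dist=1).
Iteration 2: edges from {n26,n35} -> (n25, dist=2).
Iteration 3: no outgoing edges from {n25}; recursion stops.
SUM(dist) = 0 + 1 + 1 + 2 = 4.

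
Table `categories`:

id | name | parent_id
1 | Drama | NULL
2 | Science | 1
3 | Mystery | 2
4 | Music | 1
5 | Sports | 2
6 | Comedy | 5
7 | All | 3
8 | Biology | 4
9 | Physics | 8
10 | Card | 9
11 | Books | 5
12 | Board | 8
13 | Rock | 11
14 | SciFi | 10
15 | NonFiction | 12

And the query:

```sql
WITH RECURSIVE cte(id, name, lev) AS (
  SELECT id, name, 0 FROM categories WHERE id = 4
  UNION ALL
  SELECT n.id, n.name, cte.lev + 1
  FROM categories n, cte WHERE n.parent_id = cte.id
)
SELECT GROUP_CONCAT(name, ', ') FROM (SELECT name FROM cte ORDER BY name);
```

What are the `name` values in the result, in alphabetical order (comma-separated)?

Biology, Board, Card, Music, NonFiction, Physics, SciFi

Base: id=4 (Music) at lev 0.
Iteration 1: rows with parent_id in {4} -> Biology (id 8, lev 1).
Iteration 2: rows with parent_id in {8} -> Physics (id 9, lev 2), Board (id 12, lev 2).
Iteration 3: rows with parent_id in {9,12} -> Card (id 10, lev 3), NonFiction (id 15, lev 3).
Iteration 4: rows with parent_id in {10,15} -> SciFi (id 14, lev 4).
Iteration 5: no rows with parent_id in {14}; recursion stops.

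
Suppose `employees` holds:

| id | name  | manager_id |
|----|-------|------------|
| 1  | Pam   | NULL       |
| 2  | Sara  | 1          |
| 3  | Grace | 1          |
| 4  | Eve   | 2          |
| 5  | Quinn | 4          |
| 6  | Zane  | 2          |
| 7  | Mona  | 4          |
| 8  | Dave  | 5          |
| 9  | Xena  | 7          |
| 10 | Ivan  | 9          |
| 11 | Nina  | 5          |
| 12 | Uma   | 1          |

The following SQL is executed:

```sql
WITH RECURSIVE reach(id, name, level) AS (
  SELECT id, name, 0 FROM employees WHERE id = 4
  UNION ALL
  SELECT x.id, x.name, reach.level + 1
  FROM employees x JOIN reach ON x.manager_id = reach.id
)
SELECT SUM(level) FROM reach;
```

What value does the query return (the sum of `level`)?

Base: id=4 (Eve) at level 0.
Iteration 1: rows with manager_id in {4} -> Quinn (id 5, level 1), Mona (id 7, level 1).
Iteration 2: rows with manager_id in {5,7} -> Dave (id 8, level 2), Xena (id 9, level 2), Nina (id 11, level 2).
Iteration 3: rows with manager_id in {8,9,11} -> Ivan (id 10, level 3).
Iteration 4: no rows with manager_id in {10}; recursion stops.
SUM(level) = 0 + 1 + 1 + 2 + 2 + 2 + 3 = 11.

11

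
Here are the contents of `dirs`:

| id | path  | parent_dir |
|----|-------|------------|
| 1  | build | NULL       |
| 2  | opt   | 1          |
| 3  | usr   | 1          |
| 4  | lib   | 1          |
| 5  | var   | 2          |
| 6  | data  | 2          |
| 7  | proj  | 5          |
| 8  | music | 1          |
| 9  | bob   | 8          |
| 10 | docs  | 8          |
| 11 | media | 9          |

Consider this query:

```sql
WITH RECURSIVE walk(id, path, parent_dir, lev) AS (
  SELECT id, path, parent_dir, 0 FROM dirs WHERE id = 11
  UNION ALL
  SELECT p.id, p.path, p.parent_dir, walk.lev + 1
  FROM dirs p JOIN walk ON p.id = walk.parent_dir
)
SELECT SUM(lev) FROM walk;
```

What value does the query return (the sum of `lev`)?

6

Base: id=11 (media), parent_dir=9, lev 0.
Iteration 1: join on id=9 -> bob (id 9, parent_dir=8, lev 1).
Iteration 2: join on id=8 -> music (id 8, parent_dir=1, lev 2).
Iteration 3: join on id=1 -> build (id 1, parent_dir=NULL, lev 3).
Iteration 4: parent_dir is NULL; no match; recursion stops.
SUM(lev) = 0 + 1 + 2 + 3 = 6.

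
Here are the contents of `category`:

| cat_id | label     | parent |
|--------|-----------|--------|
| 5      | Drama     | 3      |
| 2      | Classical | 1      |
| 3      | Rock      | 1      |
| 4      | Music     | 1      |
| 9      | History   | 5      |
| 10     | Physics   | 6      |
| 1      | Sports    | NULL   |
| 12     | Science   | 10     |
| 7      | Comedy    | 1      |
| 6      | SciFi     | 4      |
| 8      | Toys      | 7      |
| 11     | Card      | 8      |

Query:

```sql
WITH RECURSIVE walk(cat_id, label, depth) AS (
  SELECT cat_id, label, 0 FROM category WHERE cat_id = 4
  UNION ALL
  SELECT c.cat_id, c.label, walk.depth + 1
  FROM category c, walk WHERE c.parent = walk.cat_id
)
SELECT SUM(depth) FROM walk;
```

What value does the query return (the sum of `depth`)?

Base: cat_id=4 (Music) at depth 0.
Iteration 1: rows with parent in {4} -> SciFi (id 6, depth 1).
Iteration 2: rows with parent in {6} -> Physics (id 10, depth 2).
Iteration 3: rows with parent in {10} -> Science (id 12, depth 3).
Iteration 4: no rows with parent in {12}; recursion stops.
SUM(depth) = 0 + 1 + 2 + 3 = 6.

6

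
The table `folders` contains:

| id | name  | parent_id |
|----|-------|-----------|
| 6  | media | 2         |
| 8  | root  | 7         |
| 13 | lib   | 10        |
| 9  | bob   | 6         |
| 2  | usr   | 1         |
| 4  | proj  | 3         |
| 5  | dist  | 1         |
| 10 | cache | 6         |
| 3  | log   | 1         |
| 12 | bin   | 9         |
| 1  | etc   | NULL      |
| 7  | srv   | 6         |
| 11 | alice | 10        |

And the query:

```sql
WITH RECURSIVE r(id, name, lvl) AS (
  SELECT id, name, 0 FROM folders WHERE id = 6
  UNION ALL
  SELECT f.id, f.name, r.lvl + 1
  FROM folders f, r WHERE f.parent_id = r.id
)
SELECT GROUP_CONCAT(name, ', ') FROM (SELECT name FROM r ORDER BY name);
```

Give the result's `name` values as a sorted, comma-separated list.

Base: id=6 (media) at lvl 0.
Iteration 1: rows with parent_id in {6} -> srv (id 7, lvl 1), bob (id 9, lvl 1), cache (id 10, lvl 1).
Iteration 2: rows with parent_id in {7,9,10} -> root (id 8, lvl 2), alice (id 11, lvl 2), bin (id 12, lvl 2), lib (id 13, lvl 2).
Iteration 3: no rows with parent_id in {8,11,12,13}; recursion stops.

alice, bin, bob, cache, lib, media, root, srv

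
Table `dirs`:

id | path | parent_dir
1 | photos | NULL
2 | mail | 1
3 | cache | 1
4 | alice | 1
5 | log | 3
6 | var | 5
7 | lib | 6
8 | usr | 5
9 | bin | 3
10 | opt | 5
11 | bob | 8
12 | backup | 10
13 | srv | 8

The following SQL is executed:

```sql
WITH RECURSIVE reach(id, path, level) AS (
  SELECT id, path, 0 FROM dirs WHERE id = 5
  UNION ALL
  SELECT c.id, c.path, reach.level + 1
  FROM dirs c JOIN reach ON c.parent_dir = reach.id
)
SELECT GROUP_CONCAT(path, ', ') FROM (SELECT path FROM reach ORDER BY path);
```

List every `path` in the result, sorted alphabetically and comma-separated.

Base: id=5 (log) at level 0.
Iteration 1: rows with parent_dir in {5} -> var (id 6, level 1), usr (id 8, level 1), opt (id 10, level 1).
Iteration 2: rows with parent_dir in {6,8,10} -> lib (id 7, level 2), bob (id 11, level 2), backup (id 12, level 2), srv (id 13, level 2).
Iteration 3: no rows with parent_dir in {7,11,12,13}; recursion stops.

backup, bob, lib, log, opt, srv, usr, var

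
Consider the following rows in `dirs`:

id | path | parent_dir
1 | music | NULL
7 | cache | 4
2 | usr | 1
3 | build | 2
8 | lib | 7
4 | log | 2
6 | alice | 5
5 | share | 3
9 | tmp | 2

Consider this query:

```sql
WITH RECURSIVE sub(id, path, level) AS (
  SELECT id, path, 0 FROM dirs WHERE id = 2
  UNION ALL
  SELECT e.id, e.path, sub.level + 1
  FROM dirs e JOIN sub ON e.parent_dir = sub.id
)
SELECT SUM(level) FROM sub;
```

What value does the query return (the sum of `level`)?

13

Base: id=2 (usr) at level 0.
Iteration 1: rows with parent_dir in {2} -> build (id 3, level 1), log (id 4, level 1), tmp (id 9, level 1).
Iteration 2: rows with parent_dir in {3,4,9} -> share (id 5, level 2), cache (id 7, level 2).
Iteration 3: rows with parent_dir in {5,7} -> alice (id 6, level 3), lib (id 8, level 3).
Iteration 4: no rows with parent_dir in {6,8}; recursion stops.
SUM(level) = 0 + 1 + 1 + 1 + 2 + 2 + 3 + 3 = 13.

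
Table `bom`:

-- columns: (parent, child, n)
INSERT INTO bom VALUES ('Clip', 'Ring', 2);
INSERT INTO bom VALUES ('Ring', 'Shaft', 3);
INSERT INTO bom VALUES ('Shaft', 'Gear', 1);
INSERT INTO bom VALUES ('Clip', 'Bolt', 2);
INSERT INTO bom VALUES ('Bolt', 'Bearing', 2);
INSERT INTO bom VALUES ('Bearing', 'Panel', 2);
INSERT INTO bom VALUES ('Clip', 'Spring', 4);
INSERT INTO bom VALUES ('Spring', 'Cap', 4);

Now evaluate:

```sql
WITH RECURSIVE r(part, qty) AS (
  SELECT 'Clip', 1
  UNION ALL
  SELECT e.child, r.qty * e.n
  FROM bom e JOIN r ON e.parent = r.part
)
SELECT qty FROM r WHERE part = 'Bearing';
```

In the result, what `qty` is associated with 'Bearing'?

4

Base: (Clip, qty=1).
Iteration 1: components of {Clip} -> Bolt = 1*2 = 2, Ring = 1*2 = 2, Spring = 1*4 = 4.
Iteration 2: components of {Bolt,Ring,Spring} -> Bearing = 2*2 = 4, Cap = 4*4 = 16, Shaft = 2*3 = 6.
Iteration 3: components of {Bearing,Cap,Shaft} -> Gear = 6*1 = 6, Panel = 4*2 = 8.
Iteration 4: no further components; recursion stops.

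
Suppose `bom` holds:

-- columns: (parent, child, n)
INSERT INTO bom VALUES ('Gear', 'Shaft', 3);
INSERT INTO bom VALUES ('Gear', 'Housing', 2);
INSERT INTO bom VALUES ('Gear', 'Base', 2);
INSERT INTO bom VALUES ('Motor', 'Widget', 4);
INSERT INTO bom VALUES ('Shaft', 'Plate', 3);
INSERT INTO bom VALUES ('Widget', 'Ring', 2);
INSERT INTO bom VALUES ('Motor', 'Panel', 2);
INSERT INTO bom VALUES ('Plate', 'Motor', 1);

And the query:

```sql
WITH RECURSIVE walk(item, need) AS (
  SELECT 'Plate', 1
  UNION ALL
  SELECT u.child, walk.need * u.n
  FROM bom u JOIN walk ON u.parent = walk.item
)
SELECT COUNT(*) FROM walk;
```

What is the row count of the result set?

5

Base: (Plate, need=1).
Iteration 1: components of {Plate} -> Motor = 1*1 = 1.
Iteration 2: components of {Motor} -> Panel = 1*2 = 2, Widget = 1*4 = 4.
Iteration 3: components of {Panel,Widget} -> Ring = 4*2 = 8.
Iteration 4: no further components; recursion stops.
Total rows emitted: 5.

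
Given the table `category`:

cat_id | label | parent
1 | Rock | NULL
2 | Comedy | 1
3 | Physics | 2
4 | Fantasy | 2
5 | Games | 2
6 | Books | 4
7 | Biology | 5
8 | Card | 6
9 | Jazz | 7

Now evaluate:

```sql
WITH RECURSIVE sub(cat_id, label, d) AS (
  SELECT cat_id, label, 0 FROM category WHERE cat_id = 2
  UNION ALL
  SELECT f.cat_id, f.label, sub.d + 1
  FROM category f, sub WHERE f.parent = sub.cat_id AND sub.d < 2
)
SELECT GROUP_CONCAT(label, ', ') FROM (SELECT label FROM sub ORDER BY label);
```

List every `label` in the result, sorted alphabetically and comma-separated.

Biology, Books, Comedy, Fantasy, Games, Physics

Base: cat_id=2 (Comedy) at d 0.
Iteration 1: rows with parent in {2} -> Physics (id 3, d 1), Fantasy (id 4, d 1), Games (id 5, d 1).
Iteration 2: rows with parent in {3,4,5} -> Books (id 6, d 2), Biology (id 7, d 2).
Iteration 3: d < 2 fails for all current rows; recursion stops.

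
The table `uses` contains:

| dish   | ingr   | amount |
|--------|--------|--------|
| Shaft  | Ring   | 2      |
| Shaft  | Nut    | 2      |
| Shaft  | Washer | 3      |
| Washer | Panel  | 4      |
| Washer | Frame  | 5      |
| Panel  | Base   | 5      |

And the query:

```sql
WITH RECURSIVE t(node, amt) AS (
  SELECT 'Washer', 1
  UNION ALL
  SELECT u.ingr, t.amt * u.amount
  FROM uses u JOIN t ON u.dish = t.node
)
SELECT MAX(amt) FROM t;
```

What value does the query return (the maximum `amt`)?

Base: (Washer, amt=1).
Iteration 1: components of {Washer} -> Frame = 1*5 = 5, Panel = 1*4 = 4.
Iteration 2: components of {Frame,Panel} -> Base = 4*5 = 20.
Iteration 3: no further components; recursion stops.
amt values: 1, 4, 5, 20; the maximum is 20.

20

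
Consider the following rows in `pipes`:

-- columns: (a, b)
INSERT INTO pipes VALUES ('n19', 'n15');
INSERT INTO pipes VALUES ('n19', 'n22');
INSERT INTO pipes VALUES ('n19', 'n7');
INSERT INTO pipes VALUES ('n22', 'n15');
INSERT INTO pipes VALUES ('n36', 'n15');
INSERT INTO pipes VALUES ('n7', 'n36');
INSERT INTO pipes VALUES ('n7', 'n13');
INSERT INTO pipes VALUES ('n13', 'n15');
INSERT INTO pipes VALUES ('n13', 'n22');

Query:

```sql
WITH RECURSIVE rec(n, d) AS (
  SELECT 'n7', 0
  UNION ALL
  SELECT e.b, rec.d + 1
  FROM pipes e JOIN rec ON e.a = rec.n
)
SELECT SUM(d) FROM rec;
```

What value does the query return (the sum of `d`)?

Base: (n7, d=0).
Iteration 1: edges from {n7} -> (n13, d=1), (n36, d=1).
Iteration 2: edges from {n13,n36} -> (n15, d=2) x2, (n22, d=2). [UNION ALL keeps all 3 new rows, including repeats]
Iteration 3: edges from {n15,n22} -> (n15, d=3).
Iteration 4: no outgoing edges from {n15}; recursion stops.
SUM(d) = 0 + 1 + 1 + 2 + 2 + 2 + 3 = 11.

11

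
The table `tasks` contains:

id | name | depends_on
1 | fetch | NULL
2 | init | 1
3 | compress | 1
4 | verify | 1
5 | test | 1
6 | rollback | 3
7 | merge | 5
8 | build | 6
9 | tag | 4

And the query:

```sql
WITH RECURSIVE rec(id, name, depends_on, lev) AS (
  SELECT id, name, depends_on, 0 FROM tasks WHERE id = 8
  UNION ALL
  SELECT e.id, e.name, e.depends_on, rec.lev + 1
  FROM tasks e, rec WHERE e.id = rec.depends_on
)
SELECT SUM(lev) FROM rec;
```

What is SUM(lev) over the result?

6

Base: id=8 (build), depends_on=6, lev 0.
Iteration 1: join on id=6 -> rollback (id 6, depends_on=3, lev 1).
Iteration 2: join on id=3 -> compress (id 3, depends_on=1, lev 2).
Iteration 3: join on id=1 -> fetch (id 1, depends_on=NULL, lev 3).
Iteration 4: depends_on is NULL; no match; recursion stops.
SUM(lev) = 0 + 1 + 2 + 3 = 6.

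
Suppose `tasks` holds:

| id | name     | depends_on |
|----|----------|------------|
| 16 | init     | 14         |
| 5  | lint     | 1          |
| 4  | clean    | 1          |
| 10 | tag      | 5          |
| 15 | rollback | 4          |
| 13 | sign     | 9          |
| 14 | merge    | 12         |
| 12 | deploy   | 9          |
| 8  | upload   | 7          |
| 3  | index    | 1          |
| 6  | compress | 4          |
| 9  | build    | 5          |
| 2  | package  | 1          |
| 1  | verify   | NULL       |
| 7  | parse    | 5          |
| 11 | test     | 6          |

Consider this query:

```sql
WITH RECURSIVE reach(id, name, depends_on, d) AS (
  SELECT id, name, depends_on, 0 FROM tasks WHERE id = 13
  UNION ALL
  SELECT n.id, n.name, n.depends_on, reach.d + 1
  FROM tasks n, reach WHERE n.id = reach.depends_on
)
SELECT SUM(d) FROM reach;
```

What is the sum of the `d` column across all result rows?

Base: id=13 (sign), depends_on=9, d 0.
Iteration 1: join on id=9 -> build (id 9, depends_on=5, d 1).
Iteration 2: join on id=5 -> lint (id 5, depends_on=1, d 2).
Iteration 3: join on id=1 -> verify (id 1, depends_on=NULL, d 3).
Iteration 4: depends_on is NULL; no match; recursion stops.
SUM(d) = 0 + 1 + 2 + 3 = 6.

6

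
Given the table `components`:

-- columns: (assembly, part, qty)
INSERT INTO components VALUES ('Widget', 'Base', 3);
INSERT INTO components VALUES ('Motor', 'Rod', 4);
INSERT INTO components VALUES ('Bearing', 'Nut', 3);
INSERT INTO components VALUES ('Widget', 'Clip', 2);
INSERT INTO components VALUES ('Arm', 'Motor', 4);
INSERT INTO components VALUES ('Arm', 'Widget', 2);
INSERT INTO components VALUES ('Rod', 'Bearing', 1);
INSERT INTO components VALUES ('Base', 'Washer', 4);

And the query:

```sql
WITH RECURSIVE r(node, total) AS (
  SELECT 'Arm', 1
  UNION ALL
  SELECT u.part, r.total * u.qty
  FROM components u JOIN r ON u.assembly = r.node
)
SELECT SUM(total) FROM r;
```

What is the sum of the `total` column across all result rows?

Base: (Arm, total=1).
Iteration 1: components of {Arm} -> Motor = 1*4 = 4, Widget = 1*2 = 2.
Iteration 2: components of {Motor,Widget} -> Base = 2*3 = 6, Clip = 2*2 = 4, Rod = 4*4 = 16.
Iteration 3: components of {Base,Clip,Rod} -> Bearing = 16*1 = 16, Washer = 6*4 = 24.
Iteration 4: components of {Bearing,Washer} -> Nut = 16*3 = 48.
Iteration 5: no further components; recursion stops.
SUM(total) = 1 + 2 + 4 + 6 + 4 + 16 + 24 + 16 + 48 = 121.

121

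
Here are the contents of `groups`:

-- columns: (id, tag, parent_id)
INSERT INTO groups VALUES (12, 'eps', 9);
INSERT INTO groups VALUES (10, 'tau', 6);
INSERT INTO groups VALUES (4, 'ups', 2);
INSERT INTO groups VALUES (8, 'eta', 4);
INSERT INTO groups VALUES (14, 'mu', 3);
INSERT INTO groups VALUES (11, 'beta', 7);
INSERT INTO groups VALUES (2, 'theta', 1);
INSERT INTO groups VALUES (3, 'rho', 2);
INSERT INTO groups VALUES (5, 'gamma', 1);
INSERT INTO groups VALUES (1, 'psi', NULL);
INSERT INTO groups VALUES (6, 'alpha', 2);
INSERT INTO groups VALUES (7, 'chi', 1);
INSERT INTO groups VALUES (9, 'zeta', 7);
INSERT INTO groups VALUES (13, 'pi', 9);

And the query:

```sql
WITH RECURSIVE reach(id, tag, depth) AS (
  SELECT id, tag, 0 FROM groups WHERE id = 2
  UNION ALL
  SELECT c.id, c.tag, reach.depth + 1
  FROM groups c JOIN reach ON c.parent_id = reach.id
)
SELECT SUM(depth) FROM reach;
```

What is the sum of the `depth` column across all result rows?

9

Base: id=2 (theta) at depth 0.
Iteration 1: rows with parent_id in {2} -> rho (id 3, depth 1), ups (id 4, depth 1), alpha (id 6, depth 1).
Iteration 2: rows with parent_id in {3,4,6} -> eta (id 8, depth 2), tau (id 10, depth 2), mu (id 14, depth 2).
Iteration 3: no rows with parent_id in {8,10,14}; recursion stops.
SUM(depth) = 0 + 1 + 1 + 1 + 2 + 2 + 2 = 9.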